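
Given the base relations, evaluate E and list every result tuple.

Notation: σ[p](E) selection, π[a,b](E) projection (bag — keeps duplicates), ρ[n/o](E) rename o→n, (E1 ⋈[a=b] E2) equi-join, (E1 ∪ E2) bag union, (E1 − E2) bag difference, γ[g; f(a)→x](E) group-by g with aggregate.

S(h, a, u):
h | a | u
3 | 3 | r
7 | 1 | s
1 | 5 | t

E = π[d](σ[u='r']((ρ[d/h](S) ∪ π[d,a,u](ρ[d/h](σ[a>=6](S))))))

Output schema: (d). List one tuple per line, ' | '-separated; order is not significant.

Subexpression sizes:
  S → 3
  ρ[d/h](S) → 3
  S → 3
  σ[a>=6](S) → 0
  ρ[d/h](σ[a>=6](S)) → 0
  π[d,a,u](ρ[d/h](σ[a>=6](S))) → 0
  (ρ[d/h](S) ∪ π[d,a,u](ρ[d/h](σ[a>=6](S)))) → 3
  σ[u='r']((ρ[d/h](S) ∪ π[d,a,u](ρ[d/h](σ[a>=6](S))))) → 1
  π[d](σ[u='r']((ρ[d/h](S) ∪ π[d,a,u](ρ[d/h](σ[a>=6](S)))))) → 1

== RESULT ==
d
3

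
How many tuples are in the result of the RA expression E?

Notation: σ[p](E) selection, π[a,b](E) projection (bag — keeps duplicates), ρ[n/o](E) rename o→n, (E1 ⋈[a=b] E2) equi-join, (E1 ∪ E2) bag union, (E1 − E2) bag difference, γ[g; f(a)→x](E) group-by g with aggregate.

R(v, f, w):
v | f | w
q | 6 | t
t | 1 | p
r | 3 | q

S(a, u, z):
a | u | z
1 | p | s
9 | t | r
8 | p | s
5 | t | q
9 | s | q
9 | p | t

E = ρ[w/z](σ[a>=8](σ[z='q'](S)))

Row counts bottom-up:
  S → 6
  σ[z='q'](S) → 2
  σ[a>=8](σ[z='q'](S)) → 1
  ρ[w/z](σ[a>=8](σ[z='q'](S))) → 1

|E| = 1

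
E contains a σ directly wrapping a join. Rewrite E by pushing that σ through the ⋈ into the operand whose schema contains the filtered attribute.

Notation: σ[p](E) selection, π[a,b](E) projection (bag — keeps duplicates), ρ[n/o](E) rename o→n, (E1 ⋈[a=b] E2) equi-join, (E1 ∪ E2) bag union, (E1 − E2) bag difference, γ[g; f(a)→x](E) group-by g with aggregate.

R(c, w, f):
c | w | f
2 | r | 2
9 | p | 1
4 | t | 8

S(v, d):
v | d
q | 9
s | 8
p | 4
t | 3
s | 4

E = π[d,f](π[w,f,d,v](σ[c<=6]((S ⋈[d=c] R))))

σ filters on c, owned by the right side.
E' = π[d,f](π[w,f,d,v]((S ⋈[d=c] σ[c<=6](R))))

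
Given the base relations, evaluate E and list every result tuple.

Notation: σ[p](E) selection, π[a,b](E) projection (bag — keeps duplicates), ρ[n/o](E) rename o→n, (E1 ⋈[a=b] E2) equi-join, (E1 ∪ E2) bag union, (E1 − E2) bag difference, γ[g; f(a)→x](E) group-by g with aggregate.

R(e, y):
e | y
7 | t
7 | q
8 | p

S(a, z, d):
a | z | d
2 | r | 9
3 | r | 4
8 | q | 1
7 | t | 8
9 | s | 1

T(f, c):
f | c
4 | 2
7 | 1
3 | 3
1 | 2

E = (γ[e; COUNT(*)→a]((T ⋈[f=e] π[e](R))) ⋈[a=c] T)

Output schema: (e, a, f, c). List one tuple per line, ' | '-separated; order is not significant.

Row counts bottom-up:
  T → 4
  R → 3
  π[e](R) → 3
  (T ⋈[f=e] π[e](R)) → 2
  γ[e; COUNT(*)→a]((T ⋈[f=e] π[e](R))) → 1
  T → 4
  (γ[e; COUNT(*)→a]((T ⋈[f=e] π[e](R))) ⋈[a=c] T) → 2

== RESULT ==
e | a | f | c
7 | 2 | 1 | 2
7 | 2 | 4 | 2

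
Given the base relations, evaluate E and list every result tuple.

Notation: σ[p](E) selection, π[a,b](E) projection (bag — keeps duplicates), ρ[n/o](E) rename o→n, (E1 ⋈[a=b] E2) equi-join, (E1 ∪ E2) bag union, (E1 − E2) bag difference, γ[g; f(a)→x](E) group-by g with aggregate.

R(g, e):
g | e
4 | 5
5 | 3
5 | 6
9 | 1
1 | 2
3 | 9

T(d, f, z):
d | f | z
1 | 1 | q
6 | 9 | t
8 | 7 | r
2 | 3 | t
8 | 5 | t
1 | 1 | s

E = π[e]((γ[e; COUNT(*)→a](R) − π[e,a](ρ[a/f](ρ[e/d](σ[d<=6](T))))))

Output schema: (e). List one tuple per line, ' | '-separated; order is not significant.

Row counts bottom-up:
  R → 6
  γ[e; COUNT(*)→a](R) → 6
  T → 6
  σ[d<=6](T) → 4
  ρ[e/d](σ[d<=6](T)) → 4
  ρ[a/f](ρ[e/d](σ[d<=6](T))) → 4
  π[e,a](ρ[a/f](ρ[e/d](σ[d<=6](T)))) → 4
  (γ[e; COUNT(*)→a](R) − π[e,a](ρ[a/f](ρ[e/d](σ[d<=6](T))))) → 5
  π[e]((γ[e; COUNT(*)→a](R) − π[e,a](ρ[a/f](ρ[e/d](σ[d<=6](T)))))) → 5

== RESULT ==
e
2
3
5
6
9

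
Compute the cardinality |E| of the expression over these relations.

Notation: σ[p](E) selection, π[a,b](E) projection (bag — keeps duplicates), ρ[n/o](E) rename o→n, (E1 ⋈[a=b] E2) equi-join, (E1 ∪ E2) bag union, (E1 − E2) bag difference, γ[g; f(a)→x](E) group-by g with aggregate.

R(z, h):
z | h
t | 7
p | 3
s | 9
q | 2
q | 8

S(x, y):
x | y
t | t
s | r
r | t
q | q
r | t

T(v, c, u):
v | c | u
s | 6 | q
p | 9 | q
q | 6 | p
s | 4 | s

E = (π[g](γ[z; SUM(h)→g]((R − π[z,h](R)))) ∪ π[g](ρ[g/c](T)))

Stepwise |·|:
  R → 5
  R → 5
  π[z,h](R) → 5
  (R − π[z,h](R)) → 0
  γ[z; SUM(h)→g]((R − π[z,h](R))) → 0
  π[g](γ[z; SUM(h)→g]((R − π[z,h](R)))) → 0
  T → 4
  ρ[g/c](T) → 4
  π[g](ρ[g/c](T)) → 4
  (π[g](γ[z; SUM(h)→g]((R − π[z,h](R)))) ∪ π[g](ρ[g/c](T))) → 4

|E| = 4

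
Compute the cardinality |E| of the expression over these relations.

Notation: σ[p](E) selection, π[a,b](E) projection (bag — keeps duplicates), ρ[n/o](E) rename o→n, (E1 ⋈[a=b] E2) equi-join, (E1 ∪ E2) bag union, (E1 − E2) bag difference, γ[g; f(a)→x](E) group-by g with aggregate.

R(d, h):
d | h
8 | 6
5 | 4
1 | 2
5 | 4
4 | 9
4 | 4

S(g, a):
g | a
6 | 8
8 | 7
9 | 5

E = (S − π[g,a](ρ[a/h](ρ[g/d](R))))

Row counts bottom-up:
  S → 3
  R → 6
  ρ[g/d](R) → 6
  ρ[a/h](ρ[g/d](R)) → 6
  π[g,a](ρ[a/h](ρ[g/d](R))) → 6
  (S − π[g,a](ρ[a/h](ρ[g/d](R)))) → 3

|E| = 3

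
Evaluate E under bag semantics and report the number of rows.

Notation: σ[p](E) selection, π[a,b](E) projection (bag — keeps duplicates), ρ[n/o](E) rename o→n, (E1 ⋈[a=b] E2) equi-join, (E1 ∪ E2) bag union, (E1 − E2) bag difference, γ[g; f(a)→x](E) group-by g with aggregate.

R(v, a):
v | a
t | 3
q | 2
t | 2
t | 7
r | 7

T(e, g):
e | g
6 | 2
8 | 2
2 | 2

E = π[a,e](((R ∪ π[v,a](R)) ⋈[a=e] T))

Per-node cardinality:
  R → 5
  R → 5
  π[v,a](R) → 5
  (R ∪ π[v,a](R)) → 10
  T → 3
  ((R ∪ π[v,a](R)) ⋈[a=e] T) → 4
  π[a,e](((R ∪ π[v,a](R)) ⋈[a=e] T)) → 4

|E| = 4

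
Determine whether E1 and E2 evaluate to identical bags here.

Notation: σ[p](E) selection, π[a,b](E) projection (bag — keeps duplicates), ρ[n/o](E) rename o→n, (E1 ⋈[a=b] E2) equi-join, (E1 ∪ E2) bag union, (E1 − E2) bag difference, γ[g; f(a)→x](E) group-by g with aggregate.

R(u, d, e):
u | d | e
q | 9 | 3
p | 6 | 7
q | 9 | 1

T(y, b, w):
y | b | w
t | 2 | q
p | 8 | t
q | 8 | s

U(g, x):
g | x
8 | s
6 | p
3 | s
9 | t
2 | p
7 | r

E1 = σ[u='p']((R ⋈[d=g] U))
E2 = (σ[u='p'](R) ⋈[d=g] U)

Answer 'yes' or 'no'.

E1 subexpression sizes:
  R → 3
  U → 6
  (R ⋈[d=g] U) → 3
  σ[u='p']((R ⋈[d=g] U)) → 1
E2 subexpression sizes:
  R → 3
  σ[u='p'](R) → 1
  U → 6
  (σ[u='p'](R) ⋈[d=g] U) → 1

E1 and E2 produce the same multiset:
u | d | e | g | x
p | 6 | 7 | 6 | p

yes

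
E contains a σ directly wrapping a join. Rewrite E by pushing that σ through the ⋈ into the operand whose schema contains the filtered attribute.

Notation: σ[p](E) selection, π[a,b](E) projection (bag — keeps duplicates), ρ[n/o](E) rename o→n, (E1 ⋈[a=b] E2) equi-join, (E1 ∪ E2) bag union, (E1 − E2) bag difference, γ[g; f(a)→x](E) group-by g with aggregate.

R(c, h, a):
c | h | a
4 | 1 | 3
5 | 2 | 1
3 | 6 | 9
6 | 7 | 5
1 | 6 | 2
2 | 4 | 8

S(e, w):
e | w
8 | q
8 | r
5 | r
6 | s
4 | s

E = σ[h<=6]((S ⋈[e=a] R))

σ filters on h, owned by the right side.
E' = (S ⋈[e=a] σ[h<=6](R))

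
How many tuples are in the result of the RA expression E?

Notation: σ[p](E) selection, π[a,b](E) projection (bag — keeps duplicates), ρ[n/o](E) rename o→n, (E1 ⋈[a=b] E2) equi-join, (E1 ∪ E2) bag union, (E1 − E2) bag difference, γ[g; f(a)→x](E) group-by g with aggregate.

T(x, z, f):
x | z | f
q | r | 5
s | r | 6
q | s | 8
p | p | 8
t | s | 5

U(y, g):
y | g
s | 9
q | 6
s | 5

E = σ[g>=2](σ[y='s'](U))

Subexpression sizes:
  U → 3
  σ[y='s'](U) → 2
  σ[g>=2](σ[y='s'](U)) → 2

|E| = 2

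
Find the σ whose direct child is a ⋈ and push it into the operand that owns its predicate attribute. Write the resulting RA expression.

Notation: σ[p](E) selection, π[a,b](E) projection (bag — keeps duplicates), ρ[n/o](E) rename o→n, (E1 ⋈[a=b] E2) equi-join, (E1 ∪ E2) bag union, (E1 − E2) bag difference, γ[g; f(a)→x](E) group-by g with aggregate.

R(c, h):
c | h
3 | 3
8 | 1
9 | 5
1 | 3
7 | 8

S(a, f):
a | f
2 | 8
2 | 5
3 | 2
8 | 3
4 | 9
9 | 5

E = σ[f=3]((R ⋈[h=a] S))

σ filters on f, owned by the right side.
E' = (R ⋈[h=a] σ[f=3](S))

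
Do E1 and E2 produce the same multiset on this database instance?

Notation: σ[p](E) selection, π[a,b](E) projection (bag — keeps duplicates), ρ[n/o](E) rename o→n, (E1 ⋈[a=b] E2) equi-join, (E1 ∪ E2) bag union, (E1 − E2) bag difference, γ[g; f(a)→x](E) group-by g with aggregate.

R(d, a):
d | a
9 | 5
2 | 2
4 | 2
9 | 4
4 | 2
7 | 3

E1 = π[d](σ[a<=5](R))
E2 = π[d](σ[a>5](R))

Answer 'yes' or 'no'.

E1 row counts bottom-up:
  R → 6
  σ[a<=5](R) → 6
  π[d](σ[a<=5](R)) → 6
E2 row counts bottom-up:
  R → 6
  σ[a>5](R) → 0
  π[d](σ[a>5](R)) → 0

E1 result:
d
2
4
4
7
9
9
E2 result:
d
(0 rows)
Witness: (7,) appears 1× in E1 but 0× in E2.

no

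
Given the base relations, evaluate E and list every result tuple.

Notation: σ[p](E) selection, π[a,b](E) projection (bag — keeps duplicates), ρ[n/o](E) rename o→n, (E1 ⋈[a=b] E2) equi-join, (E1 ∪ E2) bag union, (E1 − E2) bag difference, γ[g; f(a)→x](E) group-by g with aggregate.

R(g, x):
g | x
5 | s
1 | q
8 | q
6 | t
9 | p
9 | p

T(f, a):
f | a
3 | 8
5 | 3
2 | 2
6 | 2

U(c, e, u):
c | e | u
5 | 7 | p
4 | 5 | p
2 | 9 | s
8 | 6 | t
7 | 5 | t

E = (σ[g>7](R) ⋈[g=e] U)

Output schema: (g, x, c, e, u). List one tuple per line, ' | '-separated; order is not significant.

Per-node cardinality:
  R → 6
  σ[g>7](R) → 3
  U → 5
  (σ[g>7](R) ⋈[g=e] U) → 2

== RESULT ==
g | x | c | e | u
9 | p | 2 | 9 | s
9 | p | 2 | 9 | s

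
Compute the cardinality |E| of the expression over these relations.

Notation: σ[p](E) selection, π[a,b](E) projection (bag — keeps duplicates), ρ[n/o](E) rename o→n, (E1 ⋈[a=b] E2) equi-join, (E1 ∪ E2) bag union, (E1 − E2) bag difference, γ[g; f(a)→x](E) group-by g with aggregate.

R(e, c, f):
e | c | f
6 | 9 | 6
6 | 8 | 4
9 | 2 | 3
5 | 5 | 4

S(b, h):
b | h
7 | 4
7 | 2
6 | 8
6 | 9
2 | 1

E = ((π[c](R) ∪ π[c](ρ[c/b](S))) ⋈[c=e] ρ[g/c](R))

Stepwise |·|:
  R → 4
  π[c](R) → 4
  S → 5
  ρ[c/b](S) → 5
  π[c](ρ[c/b](S)) → 5
  (π[c](R) ∪ π[c](ρ[c/b](S))) → 9
  R → 4
  ρ[g/c](R) → 4
  ((π[c](R) ∪ π[c](ρ[c/b](S))) ⋈[c=e] ρ[g/c](R)) → 6

|E| = 6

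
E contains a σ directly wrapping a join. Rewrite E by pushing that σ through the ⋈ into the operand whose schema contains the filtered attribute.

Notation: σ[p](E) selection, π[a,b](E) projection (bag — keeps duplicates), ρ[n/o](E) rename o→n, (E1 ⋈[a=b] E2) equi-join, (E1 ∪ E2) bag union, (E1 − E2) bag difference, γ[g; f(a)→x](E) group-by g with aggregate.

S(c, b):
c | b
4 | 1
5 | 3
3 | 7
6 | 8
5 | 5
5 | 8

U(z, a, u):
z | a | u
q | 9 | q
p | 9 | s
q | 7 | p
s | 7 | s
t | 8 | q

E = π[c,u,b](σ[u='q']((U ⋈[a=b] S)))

σ filters on u, owned by the left side.
E' = π[c,u,b]((σ[u='q'](U) ⋈[a=b] S))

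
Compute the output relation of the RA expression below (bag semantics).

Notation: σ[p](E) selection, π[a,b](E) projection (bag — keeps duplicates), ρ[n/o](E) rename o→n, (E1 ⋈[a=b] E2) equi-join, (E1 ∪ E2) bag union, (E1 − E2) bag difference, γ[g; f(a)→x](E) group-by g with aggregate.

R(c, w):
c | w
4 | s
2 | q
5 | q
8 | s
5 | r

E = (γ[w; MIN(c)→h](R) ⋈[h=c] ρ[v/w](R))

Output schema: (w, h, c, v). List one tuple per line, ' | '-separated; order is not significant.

Stepwise |·|:
  R → 5
  γ[w; MIN(c)→h](R) → 3
  R → 5
  ρ[v/w](R) → 5
  (γ[w; MIN(c)→h](R) ⋈[h=c] ρ[v/w](R)) → 4

== RESULT ==
w | h | c | v
q | 2 | 2 | q
r | 5 | 5 | q
r | 5 | 5 | r
s | 4 | 4 | s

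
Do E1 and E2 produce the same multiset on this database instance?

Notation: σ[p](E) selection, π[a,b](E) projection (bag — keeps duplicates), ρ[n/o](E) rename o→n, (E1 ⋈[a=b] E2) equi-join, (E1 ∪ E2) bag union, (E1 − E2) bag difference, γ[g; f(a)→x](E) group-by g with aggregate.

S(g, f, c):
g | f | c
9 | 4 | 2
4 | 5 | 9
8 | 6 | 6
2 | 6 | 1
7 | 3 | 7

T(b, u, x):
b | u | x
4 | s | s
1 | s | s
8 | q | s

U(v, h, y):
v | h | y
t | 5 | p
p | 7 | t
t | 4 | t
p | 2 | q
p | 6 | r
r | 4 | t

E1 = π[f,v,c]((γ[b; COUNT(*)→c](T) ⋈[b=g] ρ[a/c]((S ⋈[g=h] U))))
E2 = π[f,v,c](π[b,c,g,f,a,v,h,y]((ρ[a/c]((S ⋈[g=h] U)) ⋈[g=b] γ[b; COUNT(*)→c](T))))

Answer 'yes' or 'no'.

E1 subexpression sizes:
  T → 3
  γ[b; COUNT(*)→c](T) → 3
  S → 5
  U → 6
  (S ⋈[g=h] U) → 4
  ρ[a/c]((S ⋈[g=h] U)) → 4
  (γ[b; COUNT(*)→c](T) ⋈[b=g] ρ[a/c]((S ⋈[g=h] U))) → 2
  π[f,v,c]((γ[b; COUNT(*)→c](T) ⋈[b=g] ρ[a/c]((S ⋈[g=h] U)))) → 2
E2 subexpression sizes:
  S → 5
  U → 6
  (S ⋈[g=h] U) → 4
  ρ[a/c]((S ⋈[g=h] U)) → 4
  T → 3
  γ[b; COUNT(*)→c](T) → 3
  (ρ[a/c]((S ⋈[g=h] U)) ⋈[g=b] γ[b; COUNT(*)→c](T)) → 2
  π[b,c,g,f,a,v,h,y]((ρ[a/c]((S ⋈[g=h] U)) ⋈[g=b] γ[b; COUNT(*)→c](T))) → 2
  π[f,v,c](π[b,c,g,f,a,v,h,y]((ρ[a/c]((S ⋈[g=h] U)) ⋈[g=b] γ[b; COUNT(*)→c](T)))) → 2

E1 and E2 produce the same multiset:
f | v | c
5 | r | 1
5 | t | 1

yes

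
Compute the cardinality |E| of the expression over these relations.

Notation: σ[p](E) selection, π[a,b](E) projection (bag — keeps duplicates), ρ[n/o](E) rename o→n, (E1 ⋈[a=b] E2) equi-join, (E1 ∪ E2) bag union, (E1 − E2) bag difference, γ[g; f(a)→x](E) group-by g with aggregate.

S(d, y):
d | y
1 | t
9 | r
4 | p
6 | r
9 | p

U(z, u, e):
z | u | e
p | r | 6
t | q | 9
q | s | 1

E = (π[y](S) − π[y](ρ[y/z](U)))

Row counts bottom-up:
  S → 5
  π[y](S) → 5
  U → 3
  ρ[y/z](U) → 3
  π[y](ρ[y/z](U)) → 3
  (π[y](S) − π[y](ρ[y/z](U))) → 3

|E| = 3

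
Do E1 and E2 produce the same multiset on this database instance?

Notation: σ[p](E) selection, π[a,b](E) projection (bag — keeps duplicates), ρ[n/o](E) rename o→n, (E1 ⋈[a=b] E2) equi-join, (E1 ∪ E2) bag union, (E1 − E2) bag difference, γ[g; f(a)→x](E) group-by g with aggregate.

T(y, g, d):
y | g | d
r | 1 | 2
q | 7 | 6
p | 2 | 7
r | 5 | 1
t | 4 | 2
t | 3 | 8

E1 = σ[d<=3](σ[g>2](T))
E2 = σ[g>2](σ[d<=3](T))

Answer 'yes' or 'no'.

E1 stepwise |·|:
  T → 6
  σ[g>2](T) → 4
  σ[d<=3](σ[g>2](T)) → 2
E2 stepwise |·|:
  T → 6
  σ[d<=3](T) → 3
  σ[g>2](σ[d<=3](T)) → 2

E1 and E2 produce the same multiset:
y | g | d
r | 5 | 1
t | 4 | 2

yes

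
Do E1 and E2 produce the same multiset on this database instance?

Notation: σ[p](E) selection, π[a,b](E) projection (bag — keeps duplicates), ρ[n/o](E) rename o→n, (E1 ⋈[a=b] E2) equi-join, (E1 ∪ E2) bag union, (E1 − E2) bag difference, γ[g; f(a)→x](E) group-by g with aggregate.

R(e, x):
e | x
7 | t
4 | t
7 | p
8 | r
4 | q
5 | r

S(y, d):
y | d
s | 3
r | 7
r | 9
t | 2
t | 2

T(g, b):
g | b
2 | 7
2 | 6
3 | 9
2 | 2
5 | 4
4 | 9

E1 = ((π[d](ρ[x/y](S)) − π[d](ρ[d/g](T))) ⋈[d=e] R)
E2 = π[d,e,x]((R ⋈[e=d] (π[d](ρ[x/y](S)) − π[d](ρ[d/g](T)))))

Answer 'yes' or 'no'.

E1 per-node cardinality:
  S → 5
  ρ[x/y](S) → 5
  π[d](ρ[x/y](S)) → 5
  T → 6
  ρ[d/g](T) → 6
  π[d](ρ[d/g](T)) → 6
  (π[d](ρ[x/y](S)) − π[d](ρ[d/g](T))) → 2
  R → 6
  ((π[d](ρ[x/y](S)) − π[d](ρ[d/g](T))) ⋈[d=e] R) → 2
E2 per-node cardinality:
  R → 6
  S → 5
  ρ[x/y](S) → 5
  π[d](ρ[x/y](S)) → 5
  T → 6
  ρ[d/g](T) → 6
  π[d](ρ[d/g](T)) → 6
  (π[d](ρ[x/y](S)) − π[d](ρ[d/g](T))) → 2
  (R ⋈[e=d] (π[d](ρ[x/y](S)) − π[d](ρ[d/g](T)))) → 2
  π[d,e,x]((R ⋈[e=d] (π[d](ρ[x/y](S)) − π[d](ρ[d/g](T))))) → 2

E1 and E2 produce the same multiset:
d | e | x
7 | 7 | p
7 | 7 | t

yes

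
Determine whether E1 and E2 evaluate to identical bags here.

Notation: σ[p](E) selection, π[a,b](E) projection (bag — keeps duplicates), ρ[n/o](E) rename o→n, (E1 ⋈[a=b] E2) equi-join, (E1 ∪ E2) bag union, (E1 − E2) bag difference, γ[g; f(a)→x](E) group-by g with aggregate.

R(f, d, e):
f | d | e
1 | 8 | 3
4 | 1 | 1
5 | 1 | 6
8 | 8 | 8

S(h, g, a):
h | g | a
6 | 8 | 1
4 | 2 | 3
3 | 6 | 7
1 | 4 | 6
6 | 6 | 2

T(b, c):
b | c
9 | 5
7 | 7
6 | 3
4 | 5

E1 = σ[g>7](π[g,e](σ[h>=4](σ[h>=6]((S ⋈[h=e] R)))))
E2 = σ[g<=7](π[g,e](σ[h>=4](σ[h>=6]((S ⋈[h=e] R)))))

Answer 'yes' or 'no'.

E1 subexpression sizes:
  S → 5
  R → 4
  (S ⋈[h=e] R) → 4
  σ[h>=6]((S ⋈[h=e] R)) → 2
  σ[h>=4](σ[h>=6]((S ⋈[h=e] R))) → 2
  π[g,e](σ[h>=4](σ[h>=6]((S ⋈[h=e] R)))) → 2
  σ[g>7](π[g,e](σ[h>=4](σ[h>=6]((S ⋈[h=e] R))))) → 1
E2 subexpression sizes:
  S → 5
  R → 4
  (S ⋈[h=e] R) → 4
  σ[h>=6]((S ⋈[h=e] R)) → 2
  σ[h>=4](σ[h>=6]((S ⋈[h=e] R))) → 2
  π[g,e](σ[h>=4](σ[h>=6]((S ⋈[h=e] R)))) → 2
  σ[g<=7](π[g,e](σ[h>=4](σ[h>=6]((S ⋈[h=e] R))))) → 1

E1 result:
g | e
8 | 6
E2 result:
g | e
6 | 6
Witness: (6, 6) appears 0× in E1 but 1× in E2.

no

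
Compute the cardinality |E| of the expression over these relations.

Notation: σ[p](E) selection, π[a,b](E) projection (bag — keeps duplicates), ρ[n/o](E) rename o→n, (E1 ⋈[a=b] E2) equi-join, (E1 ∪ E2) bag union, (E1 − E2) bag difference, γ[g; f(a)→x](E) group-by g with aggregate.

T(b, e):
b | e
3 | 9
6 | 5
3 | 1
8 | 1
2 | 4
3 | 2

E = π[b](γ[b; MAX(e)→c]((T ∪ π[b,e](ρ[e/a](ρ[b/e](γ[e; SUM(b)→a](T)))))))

Stepwise |·|:
  T → 6
  T → 6
  γ[e; SUM(b)→a](T) → 5
  ρ[b/e](γ[e; SUM(b)→a](T)) → 5
  ρ[e/a](ρ[b/e](γ[e; SUM(b)→a](T))) → 5
  π[b,e](ρ[e/a](ρ[b/e](γ[e; SUM(b)→a](T)))) → 5
  (T ∪ π[b,e](ρ[e/a](ρ[b/e](γ[e; SUM(b)→a](T))))) → 11
  γ[b; MAX(e)→c]((T ∪ π[b,e](ρ[e/a](ρ[b/e](γ[e; SUM(b)→a](T)))))) → 8
  π[b](γ[b; MAX(e)→c]((T ∪ π[b,e](ρ[e/a](ρ[b/e](γ[e; SUM(b)→a](T))))))) → 8

|E| = 8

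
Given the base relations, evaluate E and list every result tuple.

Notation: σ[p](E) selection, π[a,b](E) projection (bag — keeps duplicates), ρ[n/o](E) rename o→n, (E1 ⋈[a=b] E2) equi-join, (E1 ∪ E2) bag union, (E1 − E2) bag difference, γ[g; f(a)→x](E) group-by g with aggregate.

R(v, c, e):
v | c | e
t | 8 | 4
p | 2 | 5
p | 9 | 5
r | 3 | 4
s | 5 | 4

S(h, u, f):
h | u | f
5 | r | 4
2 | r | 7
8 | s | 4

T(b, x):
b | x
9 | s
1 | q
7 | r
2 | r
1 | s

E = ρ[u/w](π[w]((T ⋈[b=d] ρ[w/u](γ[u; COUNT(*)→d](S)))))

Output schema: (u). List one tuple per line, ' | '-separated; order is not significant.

Row counts bottom-up:
  T → 5
  S → 3
  γ[u; COUNT(*)→d](S) → 2
  ρ[w/u](γ[u; COUNT(*)→d](S)) → 2
  (T ⋈[b=d] ρ[w/u](γ[u; COUNT(*)→d](S))) → 3
  π[w]((T ⋈[b=d] ρ[w/u](γ[u; COUNT(*)→d](S)))) → 3
  ρ[u/w](π[w]((T ⋈[b=d] ρ[w/u](γ[u; COUNT(*)→d](S))))) → 3

== RESULT ==
u
r
s
s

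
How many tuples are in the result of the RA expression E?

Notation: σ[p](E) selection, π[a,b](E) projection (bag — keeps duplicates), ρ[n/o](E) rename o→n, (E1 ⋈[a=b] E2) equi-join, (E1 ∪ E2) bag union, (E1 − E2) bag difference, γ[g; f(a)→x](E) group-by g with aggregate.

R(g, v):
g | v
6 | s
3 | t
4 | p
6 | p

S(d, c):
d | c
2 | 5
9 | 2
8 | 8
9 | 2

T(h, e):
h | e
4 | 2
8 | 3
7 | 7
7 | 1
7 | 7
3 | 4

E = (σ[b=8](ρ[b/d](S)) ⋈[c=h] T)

Subexpression sizes:
  S → 4
  ρ[b/d](S) → 4
  σ[b=8](ρ[b/d](S)) → 1
  T → 6
  (σ[b=8](ρ[b/d](S)) ⋈[c=h] T) → 1

|E| = 1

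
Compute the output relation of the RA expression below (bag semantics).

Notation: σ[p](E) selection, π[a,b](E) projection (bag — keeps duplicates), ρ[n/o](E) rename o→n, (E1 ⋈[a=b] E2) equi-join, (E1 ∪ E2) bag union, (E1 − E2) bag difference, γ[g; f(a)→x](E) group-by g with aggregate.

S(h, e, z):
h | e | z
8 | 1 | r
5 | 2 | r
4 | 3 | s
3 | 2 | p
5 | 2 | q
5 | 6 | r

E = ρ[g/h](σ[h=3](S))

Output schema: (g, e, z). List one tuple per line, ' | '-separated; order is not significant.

Per-node cardinality:
  S → 6
  σ[h=3](S) → 1
  ρ[g/h](σ[h=3](S)) → 1

== RESULT ==
g | e | z
3 | 2 | p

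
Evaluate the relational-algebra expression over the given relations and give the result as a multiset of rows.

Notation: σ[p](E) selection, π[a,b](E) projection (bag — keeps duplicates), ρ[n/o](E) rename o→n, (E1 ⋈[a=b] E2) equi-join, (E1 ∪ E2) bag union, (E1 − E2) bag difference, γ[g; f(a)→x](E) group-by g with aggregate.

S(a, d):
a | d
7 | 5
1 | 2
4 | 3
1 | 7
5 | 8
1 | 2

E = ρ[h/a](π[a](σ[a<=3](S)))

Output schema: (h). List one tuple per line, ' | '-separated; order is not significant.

Subexpression sizes:
  S → 6
  σ[a<=3](S) → 3
  π[a](σ[a<=3](S)) → 3
  ρ[h/a](π[a](σ[a<=3](S))) → 3

== RESULT ==
h
1
1
1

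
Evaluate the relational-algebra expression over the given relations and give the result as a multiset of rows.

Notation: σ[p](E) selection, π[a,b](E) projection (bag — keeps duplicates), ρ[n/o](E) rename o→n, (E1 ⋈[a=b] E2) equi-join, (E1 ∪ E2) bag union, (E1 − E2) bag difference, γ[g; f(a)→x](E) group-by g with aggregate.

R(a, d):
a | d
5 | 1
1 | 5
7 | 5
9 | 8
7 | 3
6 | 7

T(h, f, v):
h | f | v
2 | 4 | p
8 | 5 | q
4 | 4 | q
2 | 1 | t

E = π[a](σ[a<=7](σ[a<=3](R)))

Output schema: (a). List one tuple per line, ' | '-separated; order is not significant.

Row counts bottom-up:
  R → 6
  σ[a<=3](R) → 1
  σ[a<=7](σ[a<=3](R)) → 1
  π[a](σ[a<=7](σ[a<=3](R))) → 1

== RESULT ==
a
1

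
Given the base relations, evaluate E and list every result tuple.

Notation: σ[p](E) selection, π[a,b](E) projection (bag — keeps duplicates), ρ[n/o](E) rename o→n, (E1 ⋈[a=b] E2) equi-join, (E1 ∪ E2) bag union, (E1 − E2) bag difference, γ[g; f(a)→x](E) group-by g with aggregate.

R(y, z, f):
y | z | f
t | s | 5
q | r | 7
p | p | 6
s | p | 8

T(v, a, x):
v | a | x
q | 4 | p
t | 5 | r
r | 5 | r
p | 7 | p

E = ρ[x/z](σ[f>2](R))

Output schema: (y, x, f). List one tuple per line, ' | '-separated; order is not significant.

Per-node cardinality:
  R → 4
  σ[f>2](R) → 4
  ρ[x/z](σ[f>2](R)) → 4

== RESULT ==
y | x | f
p | p | 6
q | r | 7
s | p | 8
t | s | 5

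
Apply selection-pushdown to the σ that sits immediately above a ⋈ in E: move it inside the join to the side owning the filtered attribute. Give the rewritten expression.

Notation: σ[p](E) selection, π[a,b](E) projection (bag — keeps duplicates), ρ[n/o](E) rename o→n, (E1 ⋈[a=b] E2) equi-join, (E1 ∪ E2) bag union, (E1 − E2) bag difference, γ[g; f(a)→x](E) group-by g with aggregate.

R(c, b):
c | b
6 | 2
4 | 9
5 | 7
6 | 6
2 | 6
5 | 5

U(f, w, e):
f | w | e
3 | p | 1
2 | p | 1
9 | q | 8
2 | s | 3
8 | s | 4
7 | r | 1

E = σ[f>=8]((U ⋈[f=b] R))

σ filters on f, owned by the left side.
E' = (σ[f>=8](U) ⋈[f=b] R)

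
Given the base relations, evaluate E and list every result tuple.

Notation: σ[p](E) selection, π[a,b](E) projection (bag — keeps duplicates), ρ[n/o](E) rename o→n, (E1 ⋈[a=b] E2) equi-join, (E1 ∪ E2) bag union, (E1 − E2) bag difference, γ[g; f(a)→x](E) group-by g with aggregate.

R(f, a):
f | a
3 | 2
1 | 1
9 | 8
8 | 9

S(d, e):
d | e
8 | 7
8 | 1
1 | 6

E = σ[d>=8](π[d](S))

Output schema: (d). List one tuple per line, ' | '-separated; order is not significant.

Row counts bottom-up:
  S → 3
  π[d](S) → 3
  σ[d>=8](π[d](S)) → 2

== RESULT ==
d
8
8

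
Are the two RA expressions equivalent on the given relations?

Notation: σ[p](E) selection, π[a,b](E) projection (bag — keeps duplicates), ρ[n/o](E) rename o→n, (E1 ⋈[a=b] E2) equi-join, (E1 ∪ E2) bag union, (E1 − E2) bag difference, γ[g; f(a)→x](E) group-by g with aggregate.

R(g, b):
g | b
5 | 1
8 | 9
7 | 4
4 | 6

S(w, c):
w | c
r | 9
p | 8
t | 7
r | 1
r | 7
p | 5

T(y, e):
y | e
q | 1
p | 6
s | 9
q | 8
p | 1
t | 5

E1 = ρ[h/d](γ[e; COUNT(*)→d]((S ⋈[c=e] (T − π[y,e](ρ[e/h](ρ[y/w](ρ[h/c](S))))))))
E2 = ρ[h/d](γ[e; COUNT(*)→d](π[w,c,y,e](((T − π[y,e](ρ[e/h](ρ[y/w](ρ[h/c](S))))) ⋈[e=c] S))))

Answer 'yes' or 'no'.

E1 per-node cardinality:
  S → 6
  T → 6
  S → 6
  ρ[h/c](S) → 6
  ρ[y/w](ρ[h/c](S)) → 6
  ρ[e/h](ρ[y/w](ρ[h/c](S))) → 6
  π[y,e](ρ[e/h](ρ[y/w](ρ[h/c](S)))) → 6
  (T − π[y,e](ρ[e/h](ρ[y/w](ρ[h/c](S))))) → 6
  (S ⋈[c=e] (T − π[y,e](ρ[e/h](ρ[y/w](ρ[h/c](S)))))) → 5
  γ[e; COUNT(*)→d]((S ⋈[c=e] (T − π[y,e](ρ[e/h](ρ[y/w](ρ[h/c](S))))))) → 4
  ρ[h/d](γ[e; COUNT(*)→d]((S ⋈[c=e] (T − π[y,e](ρ[e/h](ρ[y/w](ρ[h/c](S)))))))) → 4
E2 per-node cardinality:
  T → 6
  S → 6
  ρ[h/c](S) → 6
  ρ[y/w](ρ[h/c](S)) → 6
  ρ[e/h](ρ[y/w](ρ[h/c](S))) → 6
  π[y,e](ρ[e/h](ρ[y/w](ρ[h/c](S)))) → 6
  (T − π[y,e](ρ[e/h](ρ[y/w](ρ[h/c](S))))) → 6
  S → 6
  ((T − π[y,e](ρ[e/h](ρ[y/w](ρ[h/c](S))))) ⋈[e=c] S) → 5
  π[w,c,y,e](((T − π[y,e](ρ[e/h](ρ[y/w](ρ[h/c](S))))) ⋈[e=c] S)) → 5
  γ[e; COUNT(*)→d](π[w,c,y,e](((T − π[y,e](ρ[e/h](ρ[y/w](ρ[h/c](S))))) ⋈[e=c] S))) → 4
  ρ[h/d](γ[e; COUNT(*)→d](π[w,c,y,e](((T − π[y,e](ρ[e/h](ρ[y/w](ρ[h/c](S))))) ⋈[e=c] S)))) → 4

E1 and E2 produce the same multiset:
e | h
1 | 2
5 | 1
8 | 1
9 | 1

yes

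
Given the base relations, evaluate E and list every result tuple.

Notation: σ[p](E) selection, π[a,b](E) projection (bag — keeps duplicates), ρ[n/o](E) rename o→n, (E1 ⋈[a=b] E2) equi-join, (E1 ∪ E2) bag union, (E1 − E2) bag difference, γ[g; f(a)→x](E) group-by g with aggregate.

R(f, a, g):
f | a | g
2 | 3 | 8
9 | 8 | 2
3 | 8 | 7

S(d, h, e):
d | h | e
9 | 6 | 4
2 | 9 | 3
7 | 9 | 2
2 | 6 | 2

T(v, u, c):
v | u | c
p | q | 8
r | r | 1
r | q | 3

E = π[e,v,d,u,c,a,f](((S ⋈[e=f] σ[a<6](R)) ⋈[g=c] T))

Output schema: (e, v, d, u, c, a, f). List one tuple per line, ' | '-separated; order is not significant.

Row counts bottom-up:
  S → 4
  R → 3
  σ[a<6](R) → 1
  (S ⋈[e=f] σ[a<6](R)) → 2
  T → 3
  ((S ⋈[e=f] σ[a<6](R)) ⋈[g=c] T) → 2
  π[e,v,d,u,c,a,f](((S ⋈[e=f] σ[a<6](R)) ⋈[g=c] T)) → 2

== RESULT ==
e | v | d | u | c | a | f
2 | p | 2 | q | 8 | 3 | 2
2 | p | 7 | q | 8 | 3 | 2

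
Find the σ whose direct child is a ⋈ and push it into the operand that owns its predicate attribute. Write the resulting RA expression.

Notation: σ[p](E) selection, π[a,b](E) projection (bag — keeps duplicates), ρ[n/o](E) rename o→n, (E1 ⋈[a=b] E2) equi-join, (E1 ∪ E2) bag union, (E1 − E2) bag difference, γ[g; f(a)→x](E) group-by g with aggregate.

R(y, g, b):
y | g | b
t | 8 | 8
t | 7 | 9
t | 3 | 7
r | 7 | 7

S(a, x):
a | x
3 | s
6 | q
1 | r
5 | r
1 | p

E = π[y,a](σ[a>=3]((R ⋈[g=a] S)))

σ filters on a, owned by the right side.
E' = π[y,a]((R ⋈[g=a] σ[a>=3](S)))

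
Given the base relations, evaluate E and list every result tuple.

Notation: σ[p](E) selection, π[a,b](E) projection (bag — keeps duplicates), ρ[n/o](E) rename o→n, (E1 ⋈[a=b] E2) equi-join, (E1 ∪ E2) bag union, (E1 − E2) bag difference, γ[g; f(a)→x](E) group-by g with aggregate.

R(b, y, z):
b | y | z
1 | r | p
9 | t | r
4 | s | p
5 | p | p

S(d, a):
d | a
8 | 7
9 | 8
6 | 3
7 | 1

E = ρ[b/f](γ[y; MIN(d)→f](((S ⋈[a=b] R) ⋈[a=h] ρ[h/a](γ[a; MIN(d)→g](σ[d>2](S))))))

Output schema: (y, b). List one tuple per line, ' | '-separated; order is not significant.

Subexpression sizes:
  S → 4
  R → 4
  (S ⋈[a=b] R) → 1
  S → 4
  σ[d>2](S) → 4
  γ[a; MIN(d)→g](σ[d>2](S)) → 4
  ρ[h/a](γ[a; MIN(d)→g](σ[d>2](S))) → 4
  ((S ⋈[a=b] R) ⋈[a=h] ρ[h/a](γ[a; MIN(d)→g](σ[d>2](S)))) → 1
  γ[y; MIN(d)→f](((S ⋈[a=b] R) ⋈[a=h] ρ[h/a](γ[a; MIN(d)→g](σ[d>2](S))))) → 1
  ρ[b/f](γ[y; MIN(d)→f](((S ⋈[a=b] R) ⋈[a=h] ρ[h/a](γ[a; MIN(d)→g](σ[d>2](S)))))) → 1

== RESULT ==
y | b
r | 7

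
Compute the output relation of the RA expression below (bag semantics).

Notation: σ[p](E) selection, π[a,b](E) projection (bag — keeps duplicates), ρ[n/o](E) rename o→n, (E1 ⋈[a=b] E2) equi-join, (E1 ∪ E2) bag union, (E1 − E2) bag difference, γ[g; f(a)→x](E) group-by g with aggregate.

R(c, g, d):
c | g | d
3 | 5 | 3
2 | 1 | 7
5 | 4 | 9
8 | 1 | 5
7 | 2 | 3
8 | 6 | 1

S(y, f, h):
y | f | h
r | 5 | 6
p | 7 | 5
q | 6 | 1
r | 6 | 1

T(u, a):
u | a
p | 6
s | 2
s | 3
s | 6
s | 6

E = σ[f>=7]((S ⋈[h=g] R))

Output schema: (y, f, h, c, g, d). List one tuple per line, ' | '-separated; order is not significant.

Stepwise |·|:
  S → 4
  R → 6
  (S ⋈[h=g] R) → 6
  σ[f>=7]((S ⋈[h=g] R)) → 1

== RESULT ==
y | f | h | c | g | d
p | 7 | 5 | 3 | 5 | 3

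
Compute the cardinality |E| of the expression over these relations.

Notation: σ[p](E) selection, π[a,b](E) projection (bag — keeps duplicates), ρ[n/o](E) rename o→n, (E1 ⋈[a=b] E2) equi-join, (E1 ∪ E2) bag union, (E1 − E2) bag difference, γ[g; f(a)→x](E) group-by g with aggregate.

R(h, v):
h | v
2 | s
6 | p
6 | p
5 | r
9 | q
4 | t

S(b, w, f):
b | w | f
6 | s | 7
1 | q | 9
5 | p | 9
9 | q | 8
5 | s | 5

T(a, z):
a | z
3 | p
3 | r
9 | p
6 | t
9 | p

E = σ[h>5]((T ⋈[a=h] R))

Stepwise |·|:
  T → 5
  R → 6
  (T ⋈[a=h] R) → 4
  σ[h>5]((T ⋈[a=h] R)) → 4

|E| = 4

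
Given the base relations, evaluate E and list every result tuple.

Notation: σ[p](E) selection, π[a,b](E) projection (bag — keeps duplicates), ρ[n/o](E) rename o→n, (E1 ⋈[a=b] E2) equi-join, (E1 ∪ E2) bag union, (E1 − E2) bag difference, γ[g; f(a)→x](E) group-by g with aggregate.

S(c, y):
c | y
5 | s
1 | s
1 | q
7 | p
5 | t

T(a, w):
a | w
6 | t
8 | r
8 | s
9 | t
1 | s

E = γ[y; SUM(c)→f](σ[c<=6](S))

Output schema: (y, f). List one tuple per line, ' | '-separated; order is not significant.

Stepwise |·|:
  S → 5
  σ[c<=6](S) → 4
  γ[y; SUM(c)→f](σ[c<=6](S)) → 3

== RESULT ==
y | f
q | 1
s | 6
t | 5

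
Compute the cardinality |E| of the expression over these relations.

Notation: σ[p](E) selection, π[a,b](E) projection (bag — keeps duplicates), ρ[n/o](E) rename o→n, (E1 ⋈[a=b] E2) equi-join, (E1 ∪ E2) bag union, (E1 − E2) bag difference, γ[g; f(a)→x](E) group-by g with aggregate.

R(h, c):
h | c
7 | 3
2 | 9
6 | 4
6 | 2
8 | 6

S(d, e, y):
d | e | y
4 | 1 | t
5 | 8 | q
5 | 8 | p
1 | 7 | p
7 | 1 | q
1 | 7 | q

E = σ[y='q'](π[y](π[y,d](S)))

Row counts bottom-up:
  S → 6
  π[y,d](S) → 6
  π[y](π[y,d](S)) → 6
  σ[y='q'](π[y](π[y,d](S))) → 3

|E| = 3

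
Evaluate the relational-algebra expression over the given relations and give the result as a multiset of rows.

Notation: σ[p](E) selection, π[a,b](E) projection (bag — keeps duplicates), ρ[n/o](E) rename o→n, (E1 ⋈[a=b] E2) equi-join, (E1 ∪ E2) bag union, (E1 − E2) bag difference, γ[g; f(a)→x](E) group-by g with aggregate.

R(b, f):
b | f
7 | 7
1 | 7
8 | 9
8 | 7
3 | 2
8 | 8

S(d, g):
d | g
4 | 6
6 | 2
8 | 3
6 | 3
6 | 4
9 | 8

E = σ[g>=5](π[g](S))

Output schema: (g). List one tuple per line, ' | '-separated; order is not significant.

Stepwise |·|:
  S → 6
  π[g](S) → 6
  σ[g>=5](π[g](S)) → 2

== RESULT ==
g
6
8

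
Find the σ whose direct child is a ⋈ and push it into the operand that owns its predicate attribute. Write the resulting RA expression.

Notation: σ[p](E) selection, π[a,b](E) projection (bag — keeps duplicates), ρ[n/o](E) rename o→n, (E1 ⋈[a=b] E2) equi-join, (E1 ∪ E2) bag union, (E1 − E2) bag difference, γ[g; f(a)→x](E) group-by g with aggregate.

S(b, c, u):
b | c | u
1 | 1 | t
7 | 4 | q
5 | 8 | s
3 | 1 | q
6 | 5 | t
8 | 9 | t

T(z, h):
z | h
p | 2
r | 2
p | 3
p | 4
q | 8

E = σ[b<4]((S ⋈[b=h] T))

σ filters on b, owned by the left side.
E' = (σ[b<4](S) ⋈[b=h] T)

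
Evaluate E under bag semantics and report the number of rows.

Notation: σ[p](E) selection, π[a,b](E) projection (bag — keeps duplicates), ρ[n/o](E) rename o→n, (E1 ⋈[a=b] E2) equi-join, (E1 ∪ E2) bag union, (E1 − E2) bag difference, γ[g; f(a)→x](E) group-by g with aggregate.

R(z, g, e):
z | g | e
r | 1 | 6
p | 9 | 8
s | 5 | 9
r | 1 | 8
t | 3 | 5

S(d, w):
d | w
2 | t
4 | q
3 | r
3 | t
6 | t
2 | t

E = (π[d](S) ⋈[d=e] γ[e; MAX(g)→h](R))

Row counts bottom-up:
  S → 6
  π[d](S) → 6
  R → 5
  γ[e; MAX(g)→h](R) → 4
  (π[d](S) ⋈[d=e] γ[e; MAX(g)→h](R)) → 1

|E| = 1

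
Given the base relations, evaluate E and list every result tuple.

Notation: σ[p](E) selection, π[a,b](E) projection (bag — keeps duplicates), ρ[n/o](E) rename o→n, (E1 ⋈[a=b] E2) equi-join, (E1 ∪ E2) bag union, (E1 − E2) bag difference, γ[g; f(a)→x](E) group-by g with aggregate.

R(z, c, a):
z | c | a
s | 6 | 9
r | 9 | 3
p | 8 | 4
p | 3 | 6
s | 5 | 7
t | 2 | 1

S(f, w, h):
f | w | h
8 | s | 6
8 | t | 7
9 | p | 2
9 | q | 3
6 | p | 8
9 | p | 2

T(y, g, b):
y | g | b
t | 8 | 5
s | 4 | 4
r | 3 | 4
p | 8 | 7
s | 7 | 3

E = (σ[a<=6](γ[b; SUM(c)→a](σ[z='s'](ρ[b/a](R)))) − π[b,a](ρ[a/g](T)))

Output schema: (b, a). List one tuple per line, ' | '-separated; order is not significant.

Subexpression sizes:
  R → 6
  ρ[b/a](R) → 6
  σ[z='s'](ρ[b/a](R)) → 2
  γ[b; SUM(c)→a](σ[z='s'](ρ[b/a](R))) → 2
  σ[a<=6](γ[b; SUM(c)→a](σ[z='s'](ρ[b/a](R)))) → 2
  T → 5
  ρ[a/g](T) → 5
  π[b,a](ρ[a/g](T)) → 5
  (σ[a<=6](γ[b; SUM(c)→a](σ[z='s'](ρ[b/a](R)))) − π[b,a](ρ[a/g](T))) → 2

== RESULT ==
b | a
7 | 5
9 | 6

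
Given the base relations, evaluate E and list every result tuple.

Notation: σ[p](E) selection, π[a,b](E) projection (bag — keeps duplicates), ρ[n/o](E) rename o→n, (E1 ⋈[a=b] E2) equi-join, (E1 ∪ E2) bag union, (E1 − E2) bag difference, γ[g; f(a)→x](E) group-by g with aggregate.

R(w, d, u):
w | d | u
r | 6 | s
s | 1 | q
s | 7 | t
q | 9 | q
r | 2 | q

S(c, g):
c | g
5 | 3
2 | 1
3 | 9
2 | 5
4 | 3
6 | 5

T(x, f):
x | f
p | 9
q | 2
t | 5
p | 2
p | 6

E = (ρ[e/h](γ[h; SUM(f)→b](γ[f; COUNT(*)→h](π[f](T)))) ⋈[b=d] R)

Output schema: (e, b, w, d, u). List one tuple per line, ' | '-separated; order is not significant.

Stepwise |·|:
  T → 5
  π[f](T) → 5
  γ[f; COUNT(*)→h](π[f](T)) → 4
  γ[h; SUM(f)→b](γ[f; COUNT(*)→h](π[f](T))) → 2
  ρ[e/h](γ[h; SUM(f)→b](γ[f; COUNT(*)→h](π[f](T)))) → 2
  R → 5
  (ρ[e/h](γ[h; SUM(f)→b](γ[f; COUNT(*)→h](π[f](T)))) ⋈[b=d] R) → 1

== RESULT ==
e | b | w | d | u
2 | 2 | r | 2 | q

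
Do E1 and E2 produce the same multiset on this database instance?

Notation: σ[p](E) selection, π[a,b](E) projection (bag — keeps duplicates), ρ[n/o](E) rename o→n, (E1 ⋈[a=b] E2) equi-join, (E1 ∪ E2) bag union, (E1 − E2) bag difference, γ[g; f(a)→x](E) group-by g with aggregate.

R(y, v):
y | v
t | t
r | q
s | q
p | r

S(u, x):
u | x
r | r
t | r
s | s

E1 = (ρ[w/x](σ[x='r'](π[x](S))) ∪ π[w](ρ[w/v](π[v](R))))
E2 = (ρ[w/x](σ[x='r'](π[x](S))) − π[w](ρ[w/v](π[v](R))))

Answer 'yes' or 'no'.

E1 subexpression sizes:
  S → 3
  π[x](S) → 3
  σ[x='r'](π[x](S)) → 2
  ρ[w/x](σ[x='r'](π[x](S))) → 2
  R → 4
  π[v](R) → 4
  ρ[w/v](π[v](R)) → 4
  π[w](ρ[w/v](π[v](R))) → 4
  (ρ[w/x](σ[x='r'](π[x](S))) ∪ π[w](ρ[w/v](π[v](R)))) → 6
E2 subexpression sizes:
  S → 3
  π[x](S) → 3
  σ[x='r'](π[x](S)) → 2
  ρ[w/x](σ[x='r'](π[x](S))) → 2
  R → 4
  π[v](R) → 4
  ρ[w/v](π[v](R)) → 4
  π[w](ρ[w/v](π[v](R))) → 4
  (ρ[w/x](σ[x='r'](π[x](S))) − π[w](ρ[w/v](π[v](R)))) → 1

E1 result:
w
q
q
r
r
r
t
E2 result:
w
r
Witness: ('t',) appears 1× in E1 but 0× in E2.

no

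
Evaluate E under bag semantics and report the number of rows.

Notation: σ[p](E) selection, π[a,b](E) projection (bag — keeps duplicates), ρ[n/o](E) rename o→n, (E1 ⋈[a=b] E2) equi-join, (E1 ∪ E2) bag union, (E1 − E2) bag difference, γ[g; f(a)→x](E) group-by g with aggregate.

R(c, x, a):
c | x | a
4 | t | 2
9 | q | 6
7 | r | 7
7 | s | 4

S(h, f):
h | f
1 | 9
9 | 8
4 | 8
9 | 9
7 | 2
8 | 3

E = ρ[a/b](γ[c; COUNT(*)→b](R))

Stepwise |·|:
  R → 4
  γ[c; COUNT(*)→b](R) → 3
  ρ[a/b](γ[c; COUNT(*)→b](R)) → 3

|E| = 3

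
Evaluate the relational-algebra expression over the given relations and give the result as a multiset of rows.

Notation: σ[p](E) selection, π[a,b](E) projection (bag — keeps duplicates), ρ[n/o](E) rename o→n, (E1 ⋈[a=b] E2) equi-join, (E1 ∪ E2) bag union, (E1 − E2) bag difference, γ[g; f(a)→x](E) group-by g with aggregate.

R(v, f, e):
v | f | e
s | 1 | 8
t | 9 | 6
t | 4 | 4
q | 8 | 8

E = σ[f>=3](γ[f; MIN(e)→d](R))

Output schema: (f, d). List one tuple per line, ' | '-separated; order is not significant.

Row counts bottom-up:
  R → 4
  γ[f; MIN(e)→d](R) → 4
  σ[f>=3](γ[f; MIN(e)→d](R)) → 3

== RESULT ==
f | d
4 | 4
8 | 8
9 | 6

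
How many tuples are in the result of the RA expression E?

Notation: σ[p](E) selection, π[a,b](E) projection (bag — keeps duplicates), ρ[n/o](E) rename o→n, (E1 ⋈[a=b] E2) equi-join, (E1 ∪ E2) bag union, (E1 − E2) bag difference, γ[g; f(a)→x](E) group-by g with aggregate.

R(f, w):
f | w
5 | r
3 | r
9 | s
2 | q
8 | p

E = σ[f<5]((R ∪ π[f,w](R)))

Stepwise |·|:
  R → 5
  R → 5
  π[f,w](R) → 5
  (R ∪ π[f,w](R)) → 10
  σ[f<5]((R ∪ π[f,w](R))) → 4

|E| = 4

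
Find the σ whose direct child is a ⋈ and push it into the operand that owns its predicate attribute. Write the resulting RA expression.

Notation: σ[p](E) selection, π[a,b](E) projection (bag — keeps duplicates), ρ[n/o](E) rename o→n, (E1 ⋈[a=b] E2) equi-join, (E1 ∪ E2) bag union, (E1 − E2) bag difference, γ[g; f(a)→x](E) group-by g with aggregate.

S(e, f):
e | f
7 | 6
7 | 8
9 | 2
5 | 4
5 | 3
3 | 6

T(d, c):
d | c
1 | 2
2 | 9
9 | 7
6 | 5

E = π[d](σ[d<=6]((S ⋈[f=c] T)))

σ filters on d, owned by the right side.
E' = π[d]((S ⋈[f=c] σ[d<=6](T)))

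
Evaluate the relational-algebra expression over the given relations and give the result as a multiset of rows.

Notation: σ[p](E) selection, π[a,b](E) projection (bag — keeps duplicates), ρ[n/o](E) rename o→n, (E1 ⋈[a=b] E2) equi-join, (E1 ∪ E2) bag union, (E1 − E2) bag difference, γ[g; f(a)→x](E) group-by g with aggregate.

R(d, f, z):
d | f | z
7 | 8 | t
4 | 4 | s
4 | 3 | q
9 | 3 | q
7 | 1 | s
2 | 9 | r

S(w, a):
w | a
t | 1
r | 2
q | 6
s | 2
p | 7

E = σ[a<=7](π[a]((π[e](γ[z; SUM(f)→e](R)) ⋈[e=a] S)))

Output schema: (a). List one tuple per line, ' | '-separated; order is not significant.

Row counts bottom-up:
  R → 6
  γ[z; SUM(f)→e](R) → 4
  π[e](γ[z; SUM(f)→e](R)) → 4
  S → 5
  (π[e](γ[z; SUM(f)→e](R)) ⋈[e=a] S) → 1
  π[a]((π[e](γ[z; SUM(f)→e](R)) ⋈[e=a] S)) → 1
  σ[a<=7](π[a]((π[e](γ[z; SUM(f)→e](R)) ⋈[e=a] S))) → 1

== RESULT ==
a
6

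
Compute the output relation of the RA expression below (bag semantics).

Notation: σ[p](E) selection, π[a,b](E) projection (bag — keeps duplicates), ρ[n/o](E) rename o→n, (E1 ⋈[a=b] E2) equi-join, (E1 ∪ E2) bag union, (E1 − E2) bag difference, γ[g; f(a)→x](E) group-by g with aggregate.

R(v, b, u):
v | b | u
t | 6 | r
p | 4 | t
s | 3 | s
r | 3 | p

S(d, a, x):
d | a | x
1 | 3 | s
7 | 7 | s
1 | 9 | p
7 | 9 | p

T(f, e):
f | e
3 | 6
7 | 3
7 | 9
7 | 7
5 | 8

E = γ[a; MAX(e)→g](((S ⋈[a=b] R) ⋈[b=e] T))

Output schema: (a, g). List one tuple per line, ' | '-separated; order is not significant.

Stepwise |·|:
  S → 4
  R → 4
  (S ⋈[a=b] R) → 2
  T → 5
  ((S ⋈[a=b] R) ⋈[b=e] T) → 2
  γ[a; MAX(e)→g](((S ⋈[a=b] R) ⋈[b=e] T)) → 1

== RESULT ==
a | g
3 | 3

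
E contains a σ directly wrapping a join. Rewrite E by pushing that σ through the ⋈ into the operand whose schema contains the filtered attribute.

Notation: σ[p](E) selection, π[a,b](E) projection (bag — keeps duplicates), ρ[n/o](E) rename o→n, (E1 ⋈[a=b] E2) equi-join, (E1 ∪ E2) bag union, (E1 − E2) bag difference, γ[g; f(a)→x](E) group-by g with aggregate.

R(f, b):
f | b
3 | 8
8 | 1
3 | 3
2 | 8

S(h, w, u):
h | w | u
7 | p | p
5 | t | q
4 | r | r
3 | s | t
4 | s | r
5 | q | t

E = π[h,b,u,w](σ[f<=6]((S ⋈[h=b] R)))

σ filters on f, owned by the right side.
E' = π[h,b,u,w]((S ⋈[h=b] σ[f<=6](R)))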